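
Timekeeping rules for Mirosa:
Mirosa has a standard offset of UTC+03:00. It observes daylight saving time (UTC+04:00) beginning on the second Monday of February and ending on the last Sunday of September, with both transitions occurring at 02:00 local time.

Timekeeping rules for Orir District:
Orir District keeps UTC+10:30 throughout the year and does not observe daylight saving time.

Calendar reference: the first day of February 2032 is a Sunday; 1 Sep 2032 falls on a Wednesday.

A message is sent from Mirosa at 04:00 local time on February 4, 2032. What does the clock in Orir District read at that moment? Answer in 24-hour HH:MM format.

11:30

1 February 2032 is a Sunday, so the first Monday is February 2 and the second is February 9.
1 September 2032 is a Wednesday, so Sundays fall on 5, 12, 19, 26; the last is September 26.
February 4, 2032 does not fall between 9 February and 26 September, so daylight saving is not in effect and Mirosa is at UTC+03:00.
04:00 Mirosa − 3h = 01:00 UTC.
Orir District stays on UTC+10:30 all year.
01:00 UTC + 10h30m = 11:30 Orir District.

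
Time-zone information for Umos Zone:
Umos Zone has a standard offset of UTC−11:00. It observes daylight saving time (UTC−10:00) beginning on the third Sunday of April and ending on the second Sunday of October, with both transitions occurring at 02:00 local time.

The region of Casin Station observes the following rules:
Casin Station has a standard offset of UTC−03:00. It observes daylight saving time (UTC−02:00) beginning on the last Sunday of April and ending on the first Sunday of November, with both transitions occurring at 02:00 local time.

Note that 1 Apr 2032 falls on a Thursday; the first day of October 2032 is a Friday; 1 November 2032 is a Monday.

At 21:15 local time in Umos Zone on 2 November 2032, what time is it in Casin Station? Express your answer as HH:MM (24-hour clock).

06:15

1 April 2032 is a Thursday, so the first Sunday is April 4 and the third is April 18.
1 October 2032 is a Friday, so the first Sunday is October 3 and the second is October 10.
2 November 2032 is outside the daylight-saving period (18 April – 10 October), so Umos Zone is on standard time, UTC−11:00.
21:15 Umos Zone + 11h = 08:15 UTC (rolling into the next day, 3 November 2032).
1 April 2032 is a Thursday, so Sundays fall on 4, 11, 18, 25; the last is April 25.
1 November 2032 is a Monday, so the first Sunday is November 7.
At the standard offset (UTC−03:00), 08:15 UTC − 3h = 05:15 Casin Station standard time.
The standard-time date in Casin Station, 3 November 2032, lies within the daylight-saving period (25 April – 7 November), so Casin Station is on daylight time, UTC−02:00.
08:15 UTC − 2h = 06:15 Casin Station.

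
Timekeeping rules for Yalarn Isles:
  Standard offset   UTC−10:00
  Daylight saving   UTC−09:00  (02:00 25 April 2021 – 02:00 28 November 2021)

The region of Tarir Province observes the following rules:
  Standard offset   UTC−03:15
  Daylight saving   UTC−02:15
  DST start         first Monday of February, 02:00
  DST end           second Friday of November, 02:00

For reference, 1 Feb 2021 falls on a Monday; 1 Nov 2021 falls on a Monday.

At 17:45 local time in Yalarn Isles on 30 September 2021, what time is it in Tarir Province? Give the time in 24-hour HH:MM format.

30 September 2021 falls between 25 April and 28 November, so daylight saving is in effect and Yalarn Isles is at UTC−09:00.
17:45 Yalarn Isles + 9h = 02:45 UTC (rolling into the next day, 1 October 2021).
1 February 2021 is a Monday, so the first Monday is February 1.
1 November 2021 is a Monday, so the first Friday is November 5 and the second is November 12.
At the standard offset (UTC−03:15), 02:45 UTC − 3h15m = 23:30 Tarir Province standard time (rolling into the previous day, 30 September 2021).
Daylight saving runs 1 February – 12 November; the standard-time date in Tarir Province, 30 September 2021, is inside that window, so Tarir Province is at UTC−02:15.
02:45 UTC − 2h15m = 00:30 Tarir Province.

00:30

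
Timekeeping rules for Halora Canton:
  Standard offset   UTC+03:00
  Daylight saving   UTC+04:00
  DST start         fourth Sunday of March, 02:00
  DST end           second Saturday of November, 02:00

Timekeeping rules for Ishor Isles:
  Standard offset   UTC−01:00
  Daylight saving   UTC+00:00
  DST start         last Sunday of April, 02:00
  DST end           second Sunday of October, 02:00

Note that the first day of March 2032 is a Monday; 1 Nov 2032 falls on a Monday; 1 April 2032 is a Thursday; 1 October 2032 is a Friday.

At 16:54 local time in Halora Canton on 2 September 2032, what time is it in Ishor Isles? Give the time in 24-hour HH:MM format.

12:54

1 March 2032 is a Monday, so the first Sunday is March 7 and the fourth is March 28.
1 November 2032 is a Monday, so the first Saturday is November 6 and the second is November 13.
2 September 2032 lies within the daylight-saving period (28 March – 13 November), so Halora Canton is on daylight time, UTC+04:00.
16:54 Halora Canton − 4h = 12:54 UTC.
1 April 2032 is a Thursday, so Sundays fall on 4, 11, 18, 25; the last is April 25.
1 October 2032 is a Friday, so the first Sunday is October 3 and the second is October 10.
At the standard offset (UTC−01:00), 12:54 UTC − 1h = 11:54 Ishor Isles standard time.
The standard-time date in Ishor Isles, 2 September 2032, lies within the daylight-saving period (25 April – 10 October), so Ishor Isles is on daylight time, UTC+00:00.
12:54 UTC + 0h = 12:54 Ishor Isles.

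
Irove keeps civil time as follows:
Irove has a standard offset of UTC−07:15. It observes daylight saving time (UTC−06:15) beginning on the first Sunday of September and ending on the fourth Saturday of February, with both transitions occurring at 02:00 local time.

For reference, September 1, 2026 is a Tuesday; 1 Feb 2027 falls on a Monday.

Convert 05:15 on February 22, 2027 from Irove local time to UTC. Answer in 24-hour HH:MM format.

1 September 2026 is a Tuesday, so the first Sunday is September 6.
1 February 2027 is a Monday, so the first Saturday is February 6 and the fourth is February 27.
Daylight saving runs 6 September 2026 – 27 February 2027; February 22, 2027 is inside that window, so Irove is at UTC−06:15.
05:15 local + 6h15m = 11:30 UTC.

11:30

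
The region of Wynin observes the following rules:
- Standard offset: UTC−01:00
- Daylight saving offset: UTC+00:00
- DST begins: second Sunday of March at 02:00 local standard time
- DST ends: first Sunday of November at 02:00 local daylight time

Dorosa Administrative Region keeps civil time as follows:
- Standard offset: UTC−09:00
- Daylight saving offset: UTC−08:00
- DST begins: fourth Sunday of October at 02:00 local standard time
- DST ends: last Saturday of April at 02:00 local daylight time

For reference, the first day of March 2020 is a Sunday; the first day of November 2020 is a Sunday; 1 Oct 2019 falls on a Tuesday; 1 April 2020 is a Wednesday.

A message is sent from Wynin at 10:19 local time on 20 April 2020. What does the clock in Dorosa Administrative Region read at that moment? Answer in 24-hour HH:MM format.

02:19

1 March 2020 is a Sunday, so the first Sunday is March 1 and the second is March 8.
1 November 2020 is a Sunday, so the first Sunday is November 1.
20 April 2020 lies within the daylight-saving period (8 March – 1 November), so Wynin is on daylight time, UTC+00:00.
10:19 Wynin − 0h = 10:19 UTC.
1 October 2019 is a Tuesday, so the first Sunday is October 6 and the fourth is October 27.
1 April 2020 is a Wednesday, so Saturdays fall on 4, 11, 18, 25; the last is April 25.
At the standard offset (UTC−09:00), 10:19 UTC − 9h = 01:19 Dorosa Administrative Region standard time.
The standard-time date in Dorosa Administrative Region, 20 April 2020, lies within the daylight-saving period (27 October 2019 – 25 April 2020), so Dorosa Administrative Region is on daylight time, UTC−08:00.
10:19 UTC − 8h = 02:19 Dorosa Administrative Region.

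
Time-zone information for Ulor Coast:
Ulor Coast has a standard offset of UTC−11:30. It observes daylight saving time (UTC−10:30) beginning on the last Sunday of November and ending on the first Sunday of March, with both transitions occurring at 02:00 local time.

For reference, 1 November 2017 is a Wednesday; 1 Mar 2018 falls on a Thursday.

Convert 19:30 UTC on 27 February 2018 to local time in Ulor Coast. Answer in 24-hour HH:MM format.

1 November 2017 is a Wednesday, so Sundays fall on 5, 12, 19, 26; the last is November 26.
1 March 2018 is a Thursday, so the first Sunday is March 4.
At the standard offset (UTC−11:30), 19:30 UTC − 11h30m = 08:00 Ulor Coast standard time.
The standard-time date in Ulor Coast, 27 February 2018, falls between 26 November 2017 and 4 March 2018, so daylight saving is in effect and Ulor Coast is at UTC−10:30.
19:30 UTC − 10h30m = 09:00 local.

09:00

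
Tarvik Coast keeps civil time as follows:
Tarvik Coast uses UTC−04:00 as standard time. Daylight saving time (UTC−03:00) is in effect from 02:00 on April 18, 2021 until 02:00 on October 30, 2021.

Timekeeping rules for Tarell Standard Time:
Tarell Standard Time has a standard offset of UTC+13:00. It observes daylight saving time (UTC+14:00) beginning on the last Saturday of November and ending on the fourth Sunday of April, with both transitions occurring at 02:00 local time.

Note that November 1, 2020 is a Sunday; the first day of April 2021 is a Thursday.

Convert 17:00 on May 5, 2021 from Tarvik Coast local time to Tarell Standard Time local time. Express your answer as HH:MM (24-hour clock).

09:00

Daylight saving runs 18 April – 30 October; May 5, 2021 is inside that window, so Tarvik Coast is at UTC−03:00.
17:00 Tarvik Coast + 3h = 20:00 UTC.
1 November 2020 is a Sunday, so Saturdays fall on 7, 14, 21, 28; the last is November 28.
1 April 2021 is a Thursday, so the first Sunday is April 4 and the fourth is April 25.
At the standard offset (UTC+13:00), 20:00 UTC + 13h = 09:00 Tarell Standard Time standard time (rolling into the next day, 6 May 2021).
The standard-time date in Tarell Standard Time, May 6, 2021, is outside the daylight-saving period (28 November 2020 – 25 April 2021), so Tarell Standard Time is on standard time, UTC+13:00.
20:00 UTC + 13h = 09:00 Tarell Standard Time (rolling into the next day, 6 May 2021).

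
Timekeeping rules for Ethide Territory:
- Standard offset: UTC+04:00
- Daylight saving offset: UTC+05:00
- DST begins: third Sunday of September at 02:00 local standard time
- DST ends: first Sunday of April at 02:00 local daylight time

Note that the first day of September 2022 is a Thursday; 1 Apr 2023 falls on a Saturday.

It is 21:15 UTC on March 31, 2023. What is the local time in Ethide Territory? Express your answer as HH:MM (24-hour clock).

1 September 2022 is a Thursday, so the first Sunday is September 4 and the third is September 18.
1 April 2023 is a Saturday, so the first Sunday is April 2.
At the standard offset (UTC+04:00), 21:15 UTC + 4h = 01:15 Ethide Territory standard time (rolling into the next day, 1 April 2023).
The standard-time date in Ethide Territory, April 1, 2023, lies within the daylight-saving period (18 September 2022 – 2 April 2023), so Ethide Territory is on daylight time, UTC+05:00.
21:15 UTC + 5h = 02:15 local (rolling into the next day, 1 April 2023).

02:15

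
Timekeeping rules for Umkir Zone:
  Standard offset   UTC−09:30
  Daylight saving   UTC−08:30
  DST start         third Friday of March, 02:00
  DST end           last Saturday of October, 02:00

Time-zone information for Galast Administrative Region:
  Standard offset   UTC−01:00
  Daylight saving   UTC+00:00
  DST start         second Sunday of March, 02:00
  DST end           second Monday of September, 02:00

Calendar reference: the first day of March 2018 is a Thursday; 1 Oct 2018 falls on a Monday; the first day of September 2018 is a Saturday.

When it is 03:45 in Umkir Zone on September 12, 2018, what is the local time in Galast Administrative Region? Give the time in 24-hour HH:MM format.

11:15

1 March 2018 is a Thursday, so the first Friday is March 2 and the third is March 16.
1 October 2018 is a Monday, so Saturdays fall on 6, 13, 20, 27; the last is October 27.
Daylight saving runs 16 March – 27 October; September 12, 2018 is inside that window, so Umkir Zone is at UTC−08:30.
03:45 Umkir Zone + 8h30m = 12:15 UTC.
1 March 2018 is a Thursday, so the first Sunday is March 4 and the second is March 11.
1 September 2018 is a Saturday, so the first Monday is September 3 and the second is September 10.
At the standard offset (UTC−01:00), 12:15 UTC − 1h = 11:15 Galast Administrative Region standard time.
The standard-time date in Galast Administrative Region, September 12, 2018, does not fall between 11 March and 10 September, so daylight saving is not in effect and Galast Administrative Region is at UTC−01:00.
12:15 UTC − 1h = 11:15 Galast Administrative Region.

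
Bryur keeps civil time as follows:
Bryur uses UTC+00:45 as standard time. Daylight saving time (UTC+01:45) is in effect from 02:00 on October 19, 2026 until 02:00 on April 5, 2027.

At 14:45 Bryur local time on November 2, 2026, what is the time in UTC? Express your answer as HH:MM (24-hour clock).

13:00

November 2, 2026 falls between 19 October 2026 and 5 April 2027, so daylight saving is in effect and Bryur is at UTC+01:45.
14:45 local − 1h45m = 13:00 UTC.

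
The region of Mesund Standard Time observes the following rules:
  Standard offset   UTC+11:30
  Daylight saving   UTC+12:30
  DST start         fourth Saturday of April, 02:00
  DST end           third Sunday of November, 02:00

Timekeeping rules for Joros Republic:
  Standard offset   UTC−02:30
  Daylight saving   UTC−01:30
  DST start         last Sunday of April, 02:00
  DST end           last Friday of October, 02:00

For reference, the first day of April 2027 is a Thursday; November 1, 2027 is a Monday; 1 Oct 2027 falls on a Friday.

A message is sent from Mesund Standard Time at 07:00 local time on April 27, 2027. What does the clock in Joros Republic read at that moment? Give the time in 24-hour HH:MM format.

1 April 2027 is a Thursday, so the first Saturday is April 3 and the fourth is April 24.
1 November 2027 is a Monday, so the first Sunday is November 7 and the third is November 21.
April 27, 2027 lies within the daylight-saving period (24 April – 21 November), so Mesund Standard Time is on daylight time, UTC+12:30.
07:00 Mesund Standard Time − 12h30m = 18:30 UTC (rolling into the previous day, 26 April 2027).
1 April 2027 is a Thursday, so Sundays fall on 4, 11, 18, 25; the last is April 25.
1 October 2027 is a Friday, so Fridays fall on 1, 8, 15, 22, 29; the last is October 29.
At the standard offset (UTC−02:30), 18:30 UTC − 2h30m = 16:00 Joros Republic standard time.
The standard-time date in Joros Republic, April 26, 2027, lies within the daylight-saving period (25 April – 29 October), so Joros Republic is on daylight time, UTC−01:30.
18:30 UTC − 1h30m = 17:00 Joros Republic.

17:00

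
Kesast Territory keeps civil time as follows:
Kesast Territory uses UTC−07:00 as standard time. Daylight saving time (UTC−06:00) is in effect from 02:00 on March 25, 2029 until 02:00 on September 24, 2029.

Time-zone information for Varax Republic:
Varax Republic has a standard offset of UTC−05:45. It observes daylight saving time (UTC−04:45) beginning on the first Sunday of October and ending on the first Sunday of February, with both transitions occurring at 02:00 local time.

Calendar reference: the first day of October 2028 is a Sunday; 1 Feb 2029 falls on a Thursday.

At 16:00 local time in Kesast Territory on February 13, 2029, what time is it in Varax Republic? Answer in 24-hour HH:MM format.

February 13, 2029 does not fall between 25 March and 24 September, so daylight saving is not in effect and Kesast Territory is at UTC−07:00.
16:00 Kesast Territory + 7h = 23:00 UTC.
1 October 2028 is a Sunday, so the first Sunday is October 1.
1 February 2029 is a Thursday, so the first Sunday is February 4.
At the standard offset (UTC−05:45), 23:00 UTC − 5h45m = 17:15 Varax Republic standard time.
The standard-time date in Varax Republic, February 13, 2029, does not fall between 1 October 2028 and 4 February 2029, so daylight saving is not in effect and Varax Republic is at UTC−05:45.
23:00 UTC − 5h45m = 17:15 Varax Republic.

17:15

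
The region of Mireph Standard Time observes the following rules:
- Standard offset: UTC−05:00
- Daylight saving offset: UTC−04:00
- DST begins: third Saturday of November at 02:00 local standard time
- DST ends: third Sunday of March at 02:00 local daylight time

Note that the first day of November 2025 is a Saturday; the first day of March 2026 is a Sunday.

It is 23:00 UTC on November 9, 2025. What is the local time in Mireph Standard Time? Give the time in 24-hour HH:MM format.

18:00

1 November 2025 is a Saturday, so the first Saturday is November 1 and the third is November 15.
1 March 2026 is a Sunday, so the first Sunday is March 1 and the third is March 15.
At the standard offset (UTC−05:00), 23:00 UTC − 5h = 18:00 Mireph Standard Time standard time.
Daylight saving runs 15 November 2025 – 15 March 2026; the standard-time date in Mireph Standard Time, November 9, 2025, is outside that window, so Mireph Standard Time is on standard time at UTC−05:00.
23:00 UTC − 5h = 18:00 local.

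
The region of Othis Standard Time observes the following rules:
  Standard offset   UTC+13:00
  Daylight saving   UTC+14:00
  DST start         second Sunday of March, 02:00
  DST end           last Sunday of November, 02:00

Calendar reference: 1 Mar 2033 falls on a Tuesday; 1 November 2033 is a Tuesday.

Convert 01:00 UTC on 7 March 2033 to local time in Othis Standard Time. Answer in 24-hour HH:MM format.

14:00

1 March 2033 is a Tuesday, so the first Sunday is March 6 and the second is March 13.
1 November 2033 is a Tuesday, so Sundays fall on 6, 13, 20, 27; the last is November 27.
At the standard offset (UTC+13:00), 01:00 UTC + 13h = 14:00 Othis Standard Time standard time.
Daylight saving runs 13 March – 27 November; the standard-time date in Othis Standard Time, 7 March 2033, is outside that window, so Othis Standard Time is on standard time at UTC+13:00.
01:00 UTC + 13h = 14:00 local.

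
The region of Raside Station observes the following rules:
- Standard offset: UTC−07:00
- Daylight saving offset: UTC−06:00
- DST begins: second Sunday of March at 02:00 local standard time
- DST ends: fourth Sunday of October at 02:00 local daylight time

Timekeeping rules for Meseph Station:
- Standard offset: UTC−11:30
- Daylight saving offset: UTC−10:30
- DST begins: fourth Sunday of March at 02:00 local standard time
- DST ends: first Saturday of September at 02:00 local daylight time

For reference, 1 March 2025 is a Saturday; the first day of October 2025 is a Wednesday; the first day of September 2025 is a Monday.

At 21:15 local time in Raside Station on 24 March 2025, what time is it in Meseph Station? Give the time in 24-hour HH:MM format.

1 March 2025 is a Saturday, so the first Sunday is March 2 and the second is March 9.
1 October 2025 is a Wednesday, so the first Sunday is October 5 and the fourth is October 26.
24 March 2025 falls between 9 March and 26 October, so daylight saving is in effect and Raside Station is at UTC−06:00.
21:15 Raside Station + 6h = 03:15 UTC (rolling into the next day, 25 March 2025).
1 March 2025 is a Saturday, so the first Sunday is March 2 and the fourth is March 23.
1 September 2025 is a Monday, so the first Saturday is September 6.
At the standard offset (UTC−11:30), 03:15 UTC − 11h30m = 15:45 Meseph Station standard time (rolling into the previous day, 24 March 2025).
The standard-time date in Meseph Station, 24 March 2025, lies within the daylight-saving period (23 March – 6 September), so Meseph Station is on daylight time, UTC−10:30.
03:15 UTC − 10h30m = 16:45 Meseph Station (rolling into the previous day, 24 March 2025).

16:45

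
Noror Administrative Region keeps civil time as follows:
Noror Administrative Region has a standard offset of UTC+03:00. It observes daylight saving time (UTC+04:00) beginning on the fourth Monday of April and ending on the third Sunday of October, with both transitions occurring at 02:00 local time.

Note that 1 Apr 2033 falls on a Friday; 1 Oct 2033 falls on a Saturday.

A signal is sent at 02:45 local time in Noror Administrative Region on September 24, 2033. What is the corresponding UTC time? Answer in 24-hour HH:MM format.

1 April 2033 is a Friday, so the first Monday is April 4 and the fourth is April 25.
1 October 2033 is a Saturday, so the first Sunday is October 2 and the third is October 16.
September 24, 2033 falls between 25 April and 16 October, so daylight saving is in effect and Noror Administrative Region is at UTC+04:00.
02:45 local − 4h = 22:45 UTC (rolling into the previous day, 23 September 2033).

22:45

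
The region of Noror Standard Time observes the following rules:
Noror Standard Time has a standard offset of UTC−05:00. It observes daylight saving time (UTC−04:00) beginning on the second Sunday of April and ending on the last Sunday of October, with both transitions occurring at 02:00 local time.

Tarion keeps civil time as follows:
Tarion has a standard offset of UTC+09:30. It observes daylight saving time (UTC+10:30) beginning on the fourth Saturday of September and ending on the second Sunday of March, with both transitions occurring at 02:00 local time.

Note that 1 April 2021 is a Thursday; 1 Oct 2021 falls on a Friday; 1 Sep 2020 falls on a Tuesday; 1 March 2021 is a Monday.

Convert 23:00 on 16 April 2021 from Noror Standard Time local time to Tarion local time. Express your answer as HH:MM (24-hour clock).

1 April 2021 is a Thursday, so the first Sunday is April 4 and the second is April 11.
1 October 2021 is a Friday, so Sundays fall on 3, 10, 17, 24, 31; the last is October 31.
Daylight saving runs 11 April – 31 October; 16 April 2021 is inside that window, so Noror Standard Time is at UTC−04:00.
23:00 Noror Standard Time + 4h = 03:00 UTC (rolling into the next day, 17 April 2021).
1 September 2020 is a Tuesday, so the first Saturday is September 5 and the fourth is September 26.
1 March 2021 is a Monday, so the first Sunday is March 7 and the second is March 14.
At the standard offset (UTC+09:30), 03:00 UTC + 9h30m = 12:30 Tarion standard time.
The standard-time date in Tarion, 17 April 2021, is outside the daylight-saving period (26 September 2020 – 14 March 2021), so Tarion is on standard time, UTC+09:30.
03:00 UTC + 9h30m = 12:30 Tarion.

12:30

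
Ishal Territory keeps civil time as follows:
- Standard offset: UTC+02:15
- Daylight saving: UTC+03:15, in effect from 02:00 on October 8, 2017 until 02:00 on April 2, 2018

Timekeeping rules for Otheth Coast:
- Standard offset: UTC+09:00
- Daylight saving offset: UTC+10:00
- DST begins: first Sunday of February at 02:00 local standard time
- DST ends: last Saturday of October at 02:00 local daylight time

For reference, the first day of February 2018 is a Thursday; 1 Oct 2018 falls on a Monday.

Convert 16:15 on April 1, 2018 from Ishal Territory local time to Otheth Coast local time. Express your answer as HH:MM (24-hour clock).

Daylight saving runs 8 October 2017 – 2 April 2018; April 1, 2018 is inside that window, so Ishal Territory is at UTC+03:15.
16:15 Ishal Territory − 3h15m = 13:00 UTC.
1 February 2018 is a Thursday, so the first Sunday is February 4.
1 October 2018 is a Monday, so Saturdays fall on 6, 13, 20, 27; the last is October 27.
At the standard offset (UTC+09:00), 13:00 UTC + 9h = 22:00 Otheth Coast standard time.
The standard-time date in Otheth Coast, April 1, 2018, lies within the daylight-saving period (4 February – 27 October), so Otheth Coast is on daylight time, UTC+10:00.
13:00 UTC + 10h = 23:00 Otheth Coast.

23:00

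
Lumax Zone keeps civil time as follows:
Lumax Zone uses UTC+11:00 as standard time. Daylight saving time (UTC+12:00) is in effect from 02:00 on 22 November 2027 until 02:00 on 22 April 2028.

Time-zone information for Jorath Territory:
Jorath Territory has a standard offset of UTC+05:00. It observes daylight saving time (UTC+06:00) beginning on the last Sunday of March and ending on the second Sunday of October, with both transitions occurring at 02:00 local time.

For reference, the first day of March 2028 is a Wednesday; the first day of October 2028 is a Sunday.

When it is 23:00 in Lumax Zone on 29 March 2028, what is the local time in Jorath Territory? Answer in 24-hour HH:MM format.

Daylight saving runs 22 November 2027 – 22 April 2028; 29 March 2028 is inside that window, so Lumax Zone is at UTC+12:00.
23:00 Lumax Zone − 12h = 11:00 UTC.
1 March 2028 is a Wednesday, so Sundays fall on 5, 12, 19, 26; the last is March 26.
1 October 2028 is a Sunday, so the first Sunday is October 1 and the second is October 8.
At the standard offset (UTC+05:00), 11:00 UTC + 5h = 16:00 Jorath Territory standard time.
Daylight saving runs 26 March – 8 October; the standard-time date in Jorath Territory, 29 March 2028, is inside that window, so Jorath Territory is at UTC+06:00.
11:00 UTC + 6h = 17:00 Jorath Territory.

17:00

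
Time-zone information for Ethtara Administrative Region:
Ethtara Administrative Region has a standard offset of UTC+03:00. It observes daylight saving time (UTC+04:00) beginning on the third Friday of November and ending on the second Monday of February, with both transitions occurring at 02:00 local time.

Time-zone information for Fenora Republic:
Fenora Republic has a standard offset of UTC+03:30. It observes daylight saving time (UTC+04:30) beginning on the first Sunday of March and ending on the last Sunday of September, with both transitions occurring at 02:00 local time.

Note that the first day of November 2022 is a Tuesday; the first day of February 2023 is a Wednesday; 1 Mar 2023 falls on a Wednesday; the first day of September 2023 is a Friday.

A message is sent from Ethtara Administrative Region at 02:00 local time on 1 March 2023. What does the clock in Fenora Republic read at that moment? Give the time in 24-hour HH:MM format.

02:30

1 November 2022 is a Tuesday, so the first Friday is November 4 and the third is November 18.
1 February 2023 is a Wednesday, so the first Monday is February 6 and the second is February 13.
Daylight saving runs 18 November 2022 – 13 February 2023; 1 March 2023 is outside that window, so Ethtara Administrative Region is on standard time at UTC+03:00.
02:00 Ethtara Administrative Region − 3h = 23:00 UTC (rolling into the previous day, 28 February 2023).
1 March 2023 is a Wednesday, so the first Sunday is March 5.
1 September 2023 is a Friday, so Sundays fall on 3, 10, 17, 24; the last is September 24.
At the standard offset (UTC+03:30), 23:00 UTC + 3h30m = 02:30 Fenora Republic standard time (rolling into the next day, 1 March 2023).
Daylight saving runs 5 March – 24 September; the standard-time date in Fenora Republic, 1 March 2023, is outside that window, so Fenora Republic is on standard time at UTC+03:30.
23:00 UTC + 3h30m = 02:30 Fenora Republic (rolling into the next day, 1 March 2023).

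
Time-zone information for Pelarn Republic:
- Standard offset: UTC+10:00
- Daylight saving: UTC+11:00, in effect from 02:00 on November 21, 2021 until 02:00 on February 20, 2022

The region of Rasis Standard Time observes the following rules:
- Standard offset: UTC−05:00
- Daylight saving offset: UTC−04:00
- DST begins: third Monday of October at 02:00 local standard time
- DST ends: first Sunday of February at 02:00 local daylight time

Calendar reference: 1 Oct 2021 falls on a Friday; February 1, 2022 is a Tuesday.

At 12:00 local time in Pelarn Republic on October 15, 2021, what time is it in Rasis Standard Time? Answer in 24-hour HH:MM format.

Daylight saving runs 21 November 2021 – 20 February 2022; October 15, 2021 is outside that window, so Pelarn Republic is on standard time at UTC+10:00.
12:00 Pelarn Republic − 10h = 02:00 UTC.
1 October 2021 is a Friday, so the first Monday is October 4 and the third is October 18.
1 February 2022 is a Tuesday, so the first Sunday is February 6.
At the standard offset (UTC−05:00), 02:00 UTC − 5h = 21:00 Rasis Standard Time standard time (rolling into the previous day, 14 October 2021).
The standard-time date in Rasis Standard Time, October 14, 2021, does not fall between 18 October 2021 and 6 February 2022, so daylight saving is not in effect and Rasis Standard Time is at UTC−05:00.
02:00 UTC − 5h = 21:00 Rasis Standard Time (rolling into the previous day, 14 October 2021).

21:00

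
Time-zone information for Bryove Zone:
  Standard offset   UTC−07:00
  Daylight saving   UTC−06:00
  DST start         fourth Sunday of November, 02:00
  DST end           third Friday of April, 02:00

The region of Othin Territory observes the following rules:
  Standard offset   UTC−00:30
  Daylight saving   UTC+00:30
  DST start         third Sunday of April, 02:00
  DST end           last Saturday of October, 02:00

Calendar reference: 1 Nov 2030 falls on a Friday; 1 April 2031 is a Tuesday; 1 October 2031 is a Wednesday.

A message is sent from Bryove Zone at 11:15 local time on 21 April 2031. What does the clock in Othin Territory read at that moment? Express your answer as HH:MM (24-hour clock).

18:45

1 November 2030 is a Friday, so the first Sunday is November 3 and the fourth is November 24.
1 April 2031 is a Tuesday, so the first Friday is April 4 and the third is April 18.
Daylight saving runs 24 November 2030 – 18 April 2031; 21 April 2031 is outside that window, so Bryove Zone is on standard time at UTC−07:00.
11:15 Bryove Zone + 7h = 18:15 UTC.
1 April 2031 is a Tuesday, so the first Sunday is April 6 and the third is April 20.
1 October 2031 is a Wednesday, so Saturdays fall on 4, 11, 18, 25; the last is October 25.
At the standard offset (UTC−00:30), 18:15 UTC − 0h30m = 17:45 Othin Territory standard time.
The standard-time date in Othin Territory, 21 April 2031, falls between 20 April and 25 October, so daylight saving is in effect and Othin Territory is at UTC+00:30.
18:15 UTC + 0h30m = 18:45 Othin Territory.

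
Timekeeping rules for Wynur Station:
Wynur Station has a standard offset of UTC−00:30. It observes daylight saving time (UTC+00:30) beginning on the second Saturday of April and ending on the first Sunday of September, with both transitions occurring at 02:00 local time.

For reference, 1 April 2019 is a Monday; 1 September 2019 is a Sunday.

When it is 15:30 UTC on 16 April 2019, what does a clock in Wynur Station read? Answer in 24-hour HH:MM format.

1 April 2019 is a Monday, so the first Saturday is April 6 and the second is April 13.
1 September 2019 is a Sunday, so the first Sunday is September 1.
At the standard offset (UTC−00:30), 15:30 UTC − 0h30m = 15:00 Wynur Station standard time.
The standard-time date in Wynur Station, 16 April 2019, falls between 13 April and 1 September, so daylight saving is in effect and Wynur Station is at UTC+00:30.
15:30 UTC + 0h30m = 16:00 local.

16:00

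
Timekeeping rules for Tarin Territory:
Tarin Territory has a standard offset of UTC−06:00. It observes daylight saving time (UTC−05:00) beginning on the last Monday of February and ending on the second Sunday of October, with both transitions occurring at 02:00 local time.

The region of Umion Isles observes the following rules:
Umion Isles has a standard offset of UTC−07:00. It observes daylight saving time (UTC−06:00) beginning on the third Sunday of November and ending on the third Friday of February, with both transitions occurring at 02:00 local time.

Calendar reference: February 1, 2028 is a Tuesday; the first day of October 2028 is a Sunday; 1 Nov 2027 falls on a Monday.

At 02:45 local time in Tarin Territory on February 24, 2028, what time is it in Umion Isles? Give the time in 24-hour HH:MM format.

1 February 2028 is a Tuesday, so Mondays fall on 7, 14, 21, 28; the last is February 28.
1 October 2028 is a Sunday, so the first Sunday is October 1 and the second is October 8.
February 24, 2028 does not fall between 28 February and 8 October, so daylight saving is not in effect and Tarin Territory is at UTC−06:00.
02:45 Tarin Territory + 6h = 08:45 UTC.
1 November 2027 is a Monday, so the first Sunday is November 7 and the third is November 21.
1 February 2028 is a Tuesday, so the first Friday is February 4 and the third is February 18.
At the standard offset (UTC−07:00), 08:45 UTC − 7h = 01:45 Umion Isles standard time.
Daylight saving runs 21 November 2027 – 18 February 2028; the standard-time date in Umion Isles, February 24, 2028, is outside that window, so Umion Isles is on standard time at UTC−07:00.
08:45 UTC − 7h = 01:45 Umion Isles.

01:45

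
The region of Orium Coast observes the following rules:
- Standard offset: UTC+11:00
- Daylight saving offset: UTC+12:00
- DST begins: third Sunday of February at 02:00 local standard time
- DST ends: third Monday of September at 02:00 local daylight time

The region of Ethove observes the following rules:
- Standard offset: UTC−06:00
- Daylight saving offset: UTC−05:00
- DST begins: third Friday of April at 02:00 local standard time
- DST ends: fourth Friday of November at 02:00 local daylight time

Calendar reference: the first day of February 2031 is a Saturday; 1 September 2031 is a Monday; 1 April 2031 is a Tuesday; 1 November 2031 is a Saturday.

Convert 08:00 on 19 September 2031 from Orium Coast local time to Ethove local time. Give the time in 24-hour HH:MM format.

1 February 2031 is a Saturday, so the first Sunday is February 2 and the third is February 16.
1 September 2031 is a Monday, so the first Monday is September 1 and the third is September 15.
19 September 2031 does not fall between 16 February and 15 September, so daylight saving is not in effect and Orium Coast is at UTC+11:00.
08:00 Orium Coast − 11h = 21:00 UTC (rolling into the previous day, 18 September 2031).
1 April 2031 is a Tuesday, so the first Friday is April 4 and the third is April 18.
1 November 2031 is a Saturday, so the first Friday is November 7 and the fourth is November 28.
At the standard offset (UTC−06:00), 21:00 UTC − 6h = 15:00 Ethove standard time.
The standard-time date in Ethove, 18 September 2031, falls between 18 April and 28 November, so daylight saving is in effect and Ethove is at UTC−05:00.
21:00 UTC − 5h = 16:00 Ethove.

16:00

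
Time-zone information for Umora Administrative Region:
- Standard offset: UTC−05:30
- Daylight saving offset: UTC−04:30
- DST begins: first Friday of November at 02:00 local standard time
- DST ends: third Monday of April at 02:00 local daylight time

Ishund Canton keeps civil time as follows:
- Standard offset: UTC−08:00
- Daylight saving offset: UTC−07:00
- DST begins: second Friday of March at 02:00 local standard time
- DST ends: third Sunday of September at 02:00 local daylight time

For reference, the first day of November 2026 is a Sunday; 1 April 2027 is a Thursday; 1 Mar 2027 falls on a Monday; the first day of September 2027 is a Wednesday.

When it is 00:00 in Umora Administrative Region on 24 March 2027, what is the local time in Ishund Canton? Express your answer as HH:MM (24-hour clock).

1 November 2026 is a Sunday, so the first Friday is November 6.
1 April 2027 is a Thursday, so the first Monday is April 5 and the third is April 19.
24 March 2027 falls between 6 November 2026 and 19 April 2027, so daylight saving is in effect and Umora Administrative Region is at UTC−04:30.
00:00 Umora Administrative Region + 4h30m = 04:30 UTC.
1 March 2027 is a Monday, so the first Friday is March 5 and the second is March 12.
1 September 2027 is a Wednesday, so the first Sunday is September 5 and the third is September 19.
At the standard offset (UTC−08:00), 04:30 UTC − 8h = 20:30 Ishund Canton standard time (rolling into the previous day, 23 March 2027).
The standard-time date in Ishund Canton, 23 March 2027, lies within the daylight-saving period (12 March – 19 September), so Ishund Canton is on daylight time, UTC−07:00.
04:30 UTC − 7h = 21:30 Ishund Canton (rolling into the previous day, 23 March 2027).

21:30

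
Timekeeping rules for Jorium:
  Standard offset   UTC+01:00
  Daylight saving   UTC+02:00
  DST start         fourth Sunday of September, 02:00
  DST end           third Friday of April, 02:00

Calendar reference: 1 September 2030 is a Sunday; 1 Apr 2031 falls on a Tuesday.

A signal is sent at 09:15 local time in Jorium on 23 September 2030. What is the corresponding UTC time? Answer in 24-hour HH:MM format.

07:15

1 September 2030 is a Sunday, so the first Sunday is September 1 and the fourth is September 22.
1 April 2031 is a Tuesday, so the first Friday is April 4 and the third is April 18.
Daylight saving runs 22 September 2030 – 18 April 2031; 23 September 2030 is inside that window, so Jorium is at UTC+02:00.
09:15 local − 2h = 07:15 UTC.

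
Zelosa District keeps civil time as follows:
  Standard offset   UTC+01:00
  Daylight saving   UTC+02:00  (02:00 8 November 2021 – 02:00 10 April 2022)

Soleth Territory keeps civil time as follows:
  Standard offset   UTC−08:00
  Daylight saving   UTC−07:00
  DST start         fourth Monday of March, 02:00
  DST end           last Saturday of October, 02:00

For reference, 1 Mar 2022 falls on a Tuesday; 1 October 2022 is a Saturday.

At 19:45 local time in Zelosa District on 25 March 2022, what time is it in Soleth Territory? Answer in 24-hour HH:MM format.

25 March 2022 lies within the daylight-saving period (8 November 2021 – 10 April 2022), so Zelosa District is on daylight time, UTC+02:00.
19:45 Zelosa District − 2h = 17:45 UTC.
1 March 2022 is a Tuesday, so the first Monday is March 7 and the fourth is March 28.
1 October 2022 is a Saturday, so Saturdays fall on 1, 8, 15, 22, 29; the last is October 29.
At the standard offset (UTC−08:00), 17:45 UTC − 8h = 09:45 Soleth Territory standard time.
The standard-time date in Soleth Territory, 25 March 2022, is outside the daylight-saving period (28 March – 29 October), so Soleth Territory is on standard time, UTC−08:00.
17:45 UTC − 8h = 09:45 Soleth Territory.

09:45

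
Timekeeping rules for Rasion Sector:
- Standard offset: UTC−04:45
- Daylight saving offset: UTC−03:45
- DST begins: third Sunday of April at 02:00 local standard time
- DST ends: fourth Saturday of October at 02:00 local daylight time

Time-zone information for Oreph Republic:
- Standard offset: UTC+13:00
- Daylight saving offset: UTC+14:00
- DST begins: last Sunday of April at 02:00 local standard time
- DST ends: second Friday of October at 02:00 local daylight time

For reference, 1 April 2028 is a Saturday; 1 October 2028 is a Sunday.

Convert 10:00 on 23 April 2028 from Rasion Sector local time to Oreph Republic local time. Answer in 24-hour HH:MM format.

02:45

1 April 2028 is a Saturday, so the first Sunday is April 2 and the third is April 16.
1 October 2028 is a Sunday, so the first Saturday is October 7 and the fourth is October 28.
23 April 2028 lies within the daylight-saving period (16 April – 28 October), so Rasion Sector is on daylight time, UTC−03:45.
10:00 Rasion Sector + 3h45m = 13:45 UTC.
1 April 2028 is a Saturday, so Sundays fall on 2, 9, 16, 23, 30; the last is April 30.
1 October 2028 is a Sunday, so the first Friday is October 6 and the second is October 13.
At the standard offset (UTC+13:00), 13:45 UTC + 13h = 02:45 Oreph Republic standard time (rolling into the next day, 24 April 2028).
The standard-time date in Oreph Republic, 24 April 2028, is outside the daylight-saving period (30 April – 13 October), so Oreph Republic is on standard time, UTC+13:00.
13:45 UTC + 13h = 02:45 Oreph Republic (rolling into the next day, 24 April 2028).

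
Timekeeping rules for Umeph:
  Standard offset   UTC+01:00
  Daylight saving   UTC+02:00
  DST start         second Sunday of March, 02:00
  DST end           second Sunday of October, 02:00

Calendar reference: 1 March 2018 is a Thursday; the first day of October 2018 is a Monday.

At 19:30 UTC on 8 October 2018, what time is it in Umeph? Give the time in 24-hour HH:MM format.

21:30

1 March 2018 is a Thursday, so the first Sunday is March 4 and the second is March 11.
1 October 2018 is a Monday, so the first Sunday is October 7 and the second is October 14.
At the standard offset (UTC+01:00), 19:30 UTC + 1h = 20:30 Umeph standard time.
The standard-time date in Umeph, 8 October 2018, lies within the daylight-saving period (11 March – 14 October), so Umeph is on daylight time, UTC+02:00.
19:30 UTC + 2h = 21:30 local.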